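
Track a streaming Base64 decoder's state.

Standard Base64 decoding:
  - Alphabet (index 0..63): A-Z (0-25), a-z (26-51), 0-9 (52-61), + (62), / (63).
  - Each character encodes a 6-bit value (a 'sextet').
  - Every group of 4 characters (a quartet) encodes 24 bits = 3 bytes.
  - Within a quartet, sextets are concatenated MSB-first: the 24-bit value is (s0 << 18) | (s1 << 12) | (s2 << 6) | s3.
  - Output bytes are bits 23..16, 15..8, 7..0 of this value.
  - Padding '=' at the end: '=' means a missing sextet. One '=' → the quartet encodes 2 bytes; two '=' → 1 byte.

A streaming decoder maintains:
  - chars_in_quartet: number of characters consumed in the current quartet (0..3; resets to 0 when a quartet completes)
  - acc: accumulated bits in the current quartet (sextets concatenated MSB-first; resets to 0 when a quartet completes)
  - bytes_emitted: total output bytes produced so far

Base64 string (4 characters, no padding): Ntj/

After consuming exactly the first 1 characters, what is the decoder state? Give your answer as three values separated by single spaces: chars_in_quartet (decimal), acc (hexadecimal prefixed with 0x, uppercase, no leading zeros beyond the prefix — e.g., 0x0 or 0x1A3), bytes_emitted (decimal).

After char 0 ('N'=13): chars_in_quartet=1 acc=0xD bytes_emitted=0

Answer: 1 0xD 0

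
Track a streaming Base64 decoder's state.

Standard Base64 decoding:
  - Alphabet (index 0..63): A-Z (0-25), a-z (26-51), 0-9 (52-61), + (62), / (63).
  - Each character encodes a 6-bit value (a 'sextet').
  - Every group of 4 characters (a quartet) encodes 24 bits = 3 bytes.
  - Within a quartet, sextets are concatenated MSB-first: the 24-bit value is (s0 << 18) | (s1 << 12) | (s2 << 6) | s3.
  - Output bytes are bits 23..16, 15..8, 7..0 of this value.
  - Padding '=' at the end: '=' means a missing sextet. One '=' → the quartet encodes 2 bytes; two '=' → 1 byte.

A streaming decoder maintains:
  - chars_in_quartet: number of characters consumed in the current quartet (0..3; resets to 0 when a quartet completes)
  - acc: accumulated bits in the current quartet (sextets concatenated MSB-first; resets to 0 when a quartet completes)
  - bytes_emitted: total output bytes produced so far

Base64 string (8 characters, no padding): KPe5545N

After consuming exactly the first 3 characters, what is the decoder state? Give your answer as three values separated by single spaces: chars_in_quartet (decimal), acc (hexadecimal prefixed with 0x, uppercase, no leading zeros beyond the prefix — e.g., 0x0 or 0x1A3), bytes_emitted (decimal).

Answer: 3 0xA3DE 0

Derivation:
After char 0 ('K'=10): chars_in_quartet=1 acc=0xA bytes_emitted=0
After char 1 ('P'=15): chars_in_quartet=2 acc=0x28F bytes_emitted=0
After char 2 ('e'=30): chars_in_quartet=3 acc=0xA3DE bytes_emitted=0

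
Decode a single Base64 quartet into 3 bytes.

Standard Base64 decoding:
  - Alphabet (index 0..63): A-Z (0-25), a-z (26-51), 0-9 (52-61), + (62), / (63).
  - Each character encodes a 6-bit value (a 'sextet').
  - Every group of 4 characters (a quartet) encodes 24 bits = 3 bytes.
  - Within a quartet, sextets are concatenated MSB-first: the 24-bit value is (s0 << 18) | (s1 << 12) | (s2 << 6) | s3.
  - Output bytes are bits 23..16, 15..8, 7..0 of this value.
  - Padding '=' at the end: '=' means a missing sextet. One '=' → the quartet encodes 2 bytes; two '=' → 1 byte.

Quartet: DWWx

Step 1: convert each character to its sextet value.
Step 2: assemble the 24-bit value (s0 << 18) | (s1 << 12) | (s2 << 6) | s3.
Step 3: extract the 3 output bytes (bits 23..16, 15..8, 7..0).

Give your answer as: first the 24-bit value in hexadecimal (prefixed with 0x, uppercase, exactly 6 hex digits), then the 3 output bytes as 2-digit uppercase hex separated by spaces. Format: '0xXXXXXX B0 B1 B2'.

Sextets: D=3, W=22, W=22, x=49
24-bit: (3<<18) | (22<<12) | (22<<6) | 49
      = 0x0C0000 | 0x016000 | 0x000580 | 0x000031
      = 0x0D65B1
Bytes: (v>>16)&0xFF=0D, (v>>8)&0xFF=65, v&0xFF=B1

Answer: 0x0D65B1 0D 65 B1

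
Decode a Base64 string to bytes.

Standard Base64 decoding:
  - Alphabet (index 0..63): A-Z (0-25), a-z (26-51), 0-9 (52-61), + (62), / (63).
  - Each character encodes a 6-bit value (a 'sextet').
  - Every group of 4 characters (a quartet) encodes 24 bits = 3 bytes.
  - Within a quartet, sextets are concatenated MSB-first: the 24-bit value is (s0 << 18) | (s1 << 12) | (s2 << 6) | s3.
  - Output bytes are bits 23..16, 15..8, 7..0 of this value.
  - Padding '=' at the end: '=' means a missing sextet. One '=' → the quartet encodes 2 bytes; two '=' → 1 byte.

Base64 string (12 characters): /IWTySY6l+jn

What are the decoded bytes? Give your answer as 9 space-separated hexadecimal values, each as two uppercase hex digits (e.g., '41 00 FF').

Answer: FC 85 93 C9 26 3A 97 E8 E7

Derivation:
After char 0 ('/'=63): chars_in_quartet=1 acc=0x3F bytes_emitted=0
After char 1 ('I'=8): chars_in_quartet=2 acc=0xFC8 bytes_emitted=0
After char 2 ('W'=22): chars_in_quartet=3 acc=0x3F216 bytes_emitted=0
After char 3 ('T'=19): chars_in_quartet=4 acc=0xFC8593 -> emit FC 85 93, reset; bytes_emitted=3
After char 4 ('y'=50): chars_in_quartet=1 acc=0x32 bytes_emitted=3
After char 5 ('S'=18): chars_in_quartet=2 acc=0xC92 bytes_emitted=3
After char 6 ('Y'=24): chars_in_quartet=3 acc=0x32498 bytes_emitted=3
After char 7 ('6'=58): chars_in_quartet=4 acc=0xC9263A -> emit C9 26 3A, reset; bytes_emitted=6
After char 8 ('l'=37): chars_in_quartet=1 acc=0x25 bytes_emitted=6
After char 9 ('+'=62): chars_in_quartet=2 acc=0x97E bytes_emitted=6
After char 10 ('j'=35): chars_in_quartet=3 acc=0x25FA3 bytes_emitted=6
After char 11 ('n'=39): chars_in_quartet=4 acc=0x97E8E7 -> emit 97 E8 E7, reset; bytes_emitted=9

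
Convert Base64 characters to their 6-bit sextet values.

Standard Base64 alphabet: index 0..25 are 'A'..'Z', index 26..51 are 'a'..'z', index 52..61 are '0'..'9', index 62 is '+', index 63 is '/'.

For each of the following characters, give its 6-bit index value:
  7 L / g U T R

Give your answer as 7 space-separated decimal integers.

Answer: 59 11 63 32 20 19 17

Derivation:
'7': 0..9 range, 52 + ord('7') − ord('0') = 59
'L': A..Z range, ord('L') − ord('A') = 11
'/': index 63
'g': a..z range, 26 + ord('g') − ord('a') = 32
'U': A..Z range, ord('U') − ord('A') = 20
'T': A..Z range, ord('T') − ord('A') = 19
'R': A..Z range, ord('R') − ord('A') = 17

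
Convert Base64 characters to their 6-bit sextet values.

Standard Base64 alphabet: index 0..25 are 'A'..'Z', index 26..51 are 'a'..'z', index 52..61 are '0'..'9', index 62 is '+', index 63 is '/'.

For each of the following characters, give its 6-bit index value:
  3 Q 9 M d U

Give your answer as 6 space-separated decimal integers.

'3': 0..9 range, 52 + ord('3') − ord('0') = 55
'Q': A..Z range, ord('Q') − ord('A') = 16
'9': 0..9 range, 52 + ord('9') − ord('0') = 61
'M': A..Z range, ord('M') − ord('A') = 12
'd': a..z range, 26 + ord('d') − ord('a') = 29
'U': A..Z range, ord('U') − ord('A') = 20

Answer: 55 16 61 12 29 20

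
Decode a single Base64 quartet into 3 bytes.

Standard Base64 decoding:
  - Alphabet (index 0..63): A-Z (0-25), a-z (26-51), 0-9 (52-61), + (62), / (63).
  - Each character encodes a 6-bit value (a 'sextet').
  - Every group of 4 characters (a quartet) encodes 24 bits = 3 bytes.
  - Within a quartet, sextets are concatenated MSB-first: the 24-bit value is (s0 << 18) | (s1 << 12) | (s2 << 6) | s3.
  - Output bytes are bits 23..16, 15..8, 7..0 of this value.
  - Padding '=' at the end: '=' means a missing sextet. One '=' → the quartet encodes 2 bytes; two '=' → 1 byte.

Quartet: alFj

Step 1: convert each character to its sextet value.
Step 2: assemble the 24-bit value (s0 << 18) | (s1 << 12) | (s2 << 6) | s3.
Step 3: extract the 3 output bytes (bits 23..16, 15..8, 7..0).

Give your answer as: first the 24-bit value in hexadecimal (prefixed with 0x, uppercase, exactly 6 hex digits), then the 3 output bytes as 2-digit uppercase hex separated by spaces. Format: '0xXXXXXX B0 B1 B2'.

Sextets: a=26, l=37, F=5, j=35
24-bit: (26<<18) | (37<<12) | (5<<6) | 35
      = 0x680000 | 0x025000 | 0x000140 | 0x000023
      = 0x6A5163
Bytes: (v>>16)&0xFF=6A, (v>>8)&0xFF=51, v&0xFF=63

Answer: 0x6A5163 6A 51 63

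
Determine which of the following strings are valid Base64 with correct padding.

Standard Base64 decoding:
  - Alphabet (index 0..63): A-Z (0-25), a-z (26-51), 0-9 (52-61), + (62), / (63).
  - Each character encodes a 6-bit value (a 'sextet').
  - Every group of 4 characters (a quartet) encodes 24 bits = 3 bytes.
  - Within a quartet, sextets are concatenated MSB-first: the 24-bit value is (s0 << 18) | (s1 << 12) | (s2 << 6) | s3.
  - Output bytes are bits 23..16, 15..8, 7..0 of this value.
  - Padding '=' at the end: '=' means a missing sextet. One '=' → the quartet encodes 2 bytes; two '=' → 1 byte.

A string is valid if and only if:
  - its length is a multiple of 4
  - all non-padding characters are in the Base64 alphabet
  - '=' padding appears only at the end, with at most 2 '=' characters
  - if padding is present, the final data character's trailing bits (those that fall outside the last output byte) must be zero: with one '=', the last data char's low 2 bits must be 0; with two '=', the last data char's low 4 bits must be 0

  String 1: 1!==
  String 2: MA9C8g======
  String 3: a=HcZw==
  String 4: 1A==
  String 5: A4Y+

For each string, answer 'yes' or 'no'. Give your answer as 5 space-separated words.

String 1: '1!==' → invalid (bad char(s): ['!'])
String 2: 'MA9C8g======' → invalid (6 pad chars (max 2))
String 3: 'a=HcZw==' → invalid (bad char(s): ['=']; '=' in middle)
String 4: '1A==' → valid
String 5: 'A4Y+' → valid

Answer: no no no yes yes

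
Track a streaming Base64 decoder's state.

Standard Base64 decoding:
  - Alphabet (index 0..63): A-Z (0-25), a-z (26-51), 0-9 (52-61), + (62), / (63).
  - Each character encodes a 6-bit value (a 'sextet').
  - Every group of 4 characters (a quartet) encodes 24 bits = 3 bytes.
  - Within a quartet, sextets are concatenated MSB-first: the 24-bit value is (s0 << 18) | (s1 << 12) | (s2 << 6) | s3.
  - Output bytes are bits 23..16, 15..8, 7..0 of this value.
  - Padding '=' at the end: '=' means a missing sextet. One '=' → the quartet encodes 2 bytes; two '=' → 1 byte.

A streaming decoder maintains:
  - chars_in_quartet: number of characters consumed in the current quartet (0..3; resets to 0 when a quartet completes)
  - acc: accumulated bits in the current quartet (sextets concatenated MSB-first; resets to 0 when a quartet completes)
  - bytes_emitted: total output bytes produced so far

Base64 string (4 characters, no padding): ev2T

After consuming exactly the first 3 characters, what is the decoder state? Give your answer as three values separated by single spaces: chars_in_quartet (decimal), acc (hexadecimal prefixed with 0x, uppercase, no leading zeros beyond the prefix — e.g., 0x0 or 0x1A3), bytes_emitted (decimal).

After char 0 ('e'=30): chars_in_quartet=1 acc=0x1E bytes_emitted=0
After char 1 ('v'=47): chars_in_quartet=2 acc=0x7AF bytes_emitted=0
After char 2 ('2'=54): chars_in_quartet=3 acc=0x1EBF6 bytes_emitted=0

Answer: 3 0x1EBF6 0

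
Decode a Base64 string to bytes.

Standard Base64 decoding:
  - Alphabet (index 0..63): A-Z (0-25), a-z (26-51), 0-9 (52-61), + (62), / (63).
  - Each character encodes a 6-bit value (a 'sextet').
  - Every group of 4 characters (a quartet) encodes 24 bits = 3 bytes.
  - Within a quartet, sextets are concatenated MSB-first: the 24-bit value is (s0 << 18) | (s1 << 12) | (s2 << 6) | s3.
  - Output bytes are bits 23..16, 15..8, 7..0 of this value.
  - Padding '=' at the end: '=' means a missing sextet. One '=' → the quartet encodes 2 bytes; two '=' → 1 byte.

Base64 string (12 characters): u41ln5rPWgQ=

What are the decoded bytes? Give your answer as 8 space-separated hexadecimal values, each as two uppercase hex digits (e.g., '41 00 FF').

Answer: BB 8D 65 9F 9A CF 5A 04

Derivation:
After char 0 ('u'=46): chars_in_quartet=1 acc=0x2E bytes_emitted=0
After char 1 ('4'=56): chars_in_quartet=2 acc=0xBB8 bytes_emitted=0
After char 2 ('1'=53): chars_in_quartet=3 acc=0x2EE35 bytes_emitted=0
After char 3 ('l'=37): chars_in_quartet=4 acc=0xBB8D65 -> emit BB 8D 65, reset; bytes_emitted=3
After char 4 ('n'=39): chars_in_quartet=1 acc=0x27 bytes_emitted=3
After char 5 ('5'=57): chars_in_quartet=2 acc=0x9F9 bytes_emitted=3
After char 6 ('r'=43): chars_in_quartet=3 acc=0x27E6B bytes_emitted=3
After char 7 ('P'=15): chars_in_quartet=4 acc=0x9F9ACF -> emit 9F 9A CF, reset; bytes_emitted=6
After char 8 ('W'=22): chars_in_quartet=1 acc=0x16 bytes_emitted=6
After char 9 ('g'=32): chars_in_quartet=2 acc=0x5A0 bytes_emitted=6
After char 10 ('Q'=16): chars_in_quartet=3 acc=0x16810 bytes_emitted=6
Padding '=': partial quartet acc=0x16810 -> emit 5A 04; bytes_emitted=8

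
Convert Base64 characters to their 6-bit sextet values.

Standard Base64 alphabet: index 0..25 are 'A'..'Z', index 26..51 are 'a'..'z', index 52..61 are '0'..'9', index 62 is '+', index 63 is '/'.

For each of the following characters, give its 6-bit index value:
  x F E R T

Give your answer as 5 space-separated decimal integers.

Answer: 49 5 4 17 19

Derivation:
'x': a..z range, 26 + ord('x') − ord('a') = 49
'F': A..Z range, ord('F') − ord('A') = 5
'E': A..Z range, ord('E') − ord('A') = 4
'R': A..Z range, ord('R') − ord('A') = 17
'T': A..Z range, ord('T') − ord('A') = 19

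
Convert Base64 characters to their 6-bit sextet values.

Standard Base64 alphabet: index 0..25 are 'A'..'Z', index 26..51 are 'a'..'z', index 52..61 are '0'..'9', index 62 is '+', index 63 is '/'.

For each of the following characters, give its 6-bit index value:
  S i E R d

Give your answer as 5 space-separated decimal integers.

Answer: 18 34 4 17 29

Derivation:
'S': A..Z range, ord('S') − ord('A') = 18
'i': a..z range, 26 + ord('i') − ord('a') = 34
'E': A..Z range, ord('E') − ord('A') = 4
'R': A..Z range, ord('R') − ord('A') = 17
'd': a..z range, 26 + ord('d') − ord('a') = 29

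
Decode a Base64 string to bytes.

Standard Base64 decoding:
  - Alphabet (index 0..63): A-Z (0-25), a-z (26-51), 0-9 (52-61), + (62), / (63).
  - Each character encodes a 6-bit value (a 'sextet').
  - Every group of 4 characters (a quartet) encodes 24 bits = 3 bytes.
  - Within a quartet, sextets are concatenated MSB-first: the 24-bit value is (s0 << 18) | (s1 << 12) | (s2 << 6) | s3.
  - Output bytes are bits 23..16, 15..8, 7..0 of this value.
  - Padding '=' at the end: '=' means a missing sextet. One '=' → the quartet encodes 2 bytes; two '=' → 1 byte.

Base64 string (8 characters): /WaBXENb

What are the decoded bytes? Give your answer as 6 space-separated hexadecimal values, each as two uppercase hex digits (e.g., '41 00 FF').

Answer: FD 66 81 5C 43 5B

Derivation:
After char 0 ('/'=63): chars_in_quartet=1 acc=0x3F bytes_emitted=0
After char 1 ('W'=22): chars_in_quartet=2 acc=0xFD6 bytes_emitted=0
After char 2 ('a'=26): chars_in_quartet=3 acc=0x3F59A bytes_emitted=0
After char 3 ('B'=1): chars_in_quartet=4 acc=0xFD6681 -> emit FD 66 81, reset; bytes_emitted=3
After char 4 ('X'=23): chars_in_quartet=1 acc=0x17 bytes_emitted=3
After char 5 ('E'=4): chars_in_quartet=2 acc=0x5C4 bytes_emitted=3
After char 6 ('N'=13): chars_in_quartet=3 acc=0x1710D bytes_emitted=3
After char 7 ('b'=27): chars_in_quartet=4 acc=0x5C435B -> emit 5C 43 5B, reset; bytes_emitted=6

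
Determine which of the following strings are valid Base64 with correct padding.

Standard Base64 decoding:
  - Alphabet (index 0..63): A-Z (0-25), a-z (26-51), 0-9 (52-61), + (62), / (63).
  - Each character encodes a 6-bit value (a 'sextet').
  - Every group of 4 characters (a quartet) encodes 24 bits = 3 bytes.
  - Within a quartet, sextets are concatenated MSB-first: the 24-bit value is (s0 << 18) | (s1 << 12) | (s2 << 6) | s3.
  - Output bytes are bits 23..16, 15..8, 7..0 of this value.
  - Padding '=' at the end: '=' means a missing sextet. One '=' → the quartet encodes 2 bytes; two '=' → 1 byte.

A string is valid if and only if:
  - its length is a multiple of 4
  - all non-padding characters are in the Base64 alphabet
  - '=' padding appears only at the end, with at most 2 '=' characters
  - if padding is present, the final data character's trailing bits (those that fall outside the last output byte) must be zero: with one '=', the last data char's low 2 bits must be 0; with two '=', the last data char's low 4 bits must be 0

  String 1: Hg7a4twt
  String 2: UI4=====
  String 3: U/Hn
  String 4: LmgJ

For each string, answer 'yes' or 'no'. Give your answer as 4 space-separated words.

Answer: yes no yes yes

Derivation:
String 1: 'Hg7a4twt' → valid
String 2: 'UI4=====' → invalid (5 pad chars (max 2))
String 3: 'U/Hn' → valid
String 4: 'LmgJ' → valid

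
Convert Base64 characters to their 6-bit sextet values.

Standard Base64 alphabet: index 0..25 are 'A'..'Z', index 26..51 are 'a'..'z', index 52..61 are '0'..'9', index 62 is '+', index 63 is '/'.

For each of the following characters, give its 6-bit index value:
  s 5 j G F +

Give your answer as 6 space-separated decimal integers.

Answer: 44 57 35 6 5 62

Derivation:
's': a..z range, 26 + ord('s') − ord('a') = 44
'5': 0..9 range, 52 + ord('5') − ord('0') = 57
'j': a..z range, 26 + ord('j') − ord('a') = 35
'G': A..Z range, ord('G') − ord('A') = 6
'F': A..Z range, ord('F') − ord('A') = 5
'+': index 62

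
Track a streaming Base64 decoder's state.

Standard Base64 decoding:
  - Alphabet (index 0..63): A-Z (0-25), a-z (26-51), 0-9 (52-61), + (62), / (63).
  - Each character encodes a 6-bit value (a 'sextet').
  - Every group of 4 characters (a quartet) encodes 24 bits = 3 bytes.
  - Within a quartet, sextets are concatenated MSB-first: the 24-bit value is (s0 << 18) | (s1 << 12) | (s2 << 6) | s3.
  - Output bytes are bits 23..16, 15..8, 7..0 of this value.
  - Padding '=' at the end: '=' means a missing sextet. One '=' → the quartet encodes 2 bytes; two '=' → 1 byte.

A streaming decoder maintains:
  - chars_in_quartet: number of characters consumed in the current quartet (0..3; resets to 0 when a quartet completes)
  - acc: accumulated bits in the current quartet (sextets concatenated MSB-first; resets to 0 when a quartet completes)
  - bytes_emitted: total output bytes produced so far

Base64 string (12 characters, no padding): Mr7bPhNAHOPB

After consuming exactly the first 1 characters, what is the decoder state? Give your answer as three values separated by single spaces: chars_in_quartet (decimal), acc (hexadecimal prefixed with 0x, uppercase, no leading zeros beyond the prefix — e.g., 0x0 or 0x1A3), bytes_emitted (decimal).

After char 0 ('M'=12): chars_in_quartet=1 acc=0xC bytes_emitted=0

Answer: 1 0xC 0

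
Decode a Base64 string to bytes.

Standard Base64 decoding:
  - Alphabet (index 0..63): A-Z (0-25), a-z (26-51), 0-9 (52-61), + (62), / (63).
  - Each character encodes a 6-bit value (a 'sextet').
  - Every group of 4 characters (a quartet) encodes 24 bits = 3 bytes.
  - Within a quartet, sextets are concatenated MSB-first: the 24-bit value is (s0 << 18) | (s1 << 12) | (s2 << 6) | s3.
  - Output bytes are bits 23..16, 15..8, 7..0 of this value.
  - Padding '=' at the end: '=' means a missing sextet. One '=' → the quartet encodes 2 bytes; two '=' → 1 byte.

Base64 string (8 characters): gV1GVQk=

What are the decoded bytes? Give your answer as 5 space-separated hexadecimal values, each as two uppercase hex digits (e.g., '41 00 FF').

After char 0 ('g'=32): chars_in_quartet=1 acc=0x20 bytes_emitted=0
After char 1 ('V'=21): chars_in_quartet=2 acc=0x815 bytes_emitted=0
After char 2 ('1'=53): chars_in_quartet=3 acc=0x20575 bytes_emitted=0
After char 3 ('G'=6): chars_in_quartet=4 acc=0x815D46 -> emit 81 5D 46, reset; bytes_emitted=3
After char 4 ('V'=21): chars_in_quartet=1 acc=0x15 bytes_emitted=3
After char 5 ('Q'=16): chars_in_quartet=2 acc=0x550 bytes_emitted=3
After char 6 ('k'=36): chars_in_quartet=3 acc=0x15424 bytes_emitted=3
Padding '=': partial quartet acc=0x15424 -> emit 55 09; bytes_emitted=5

Answer: 81 5D 46 55 09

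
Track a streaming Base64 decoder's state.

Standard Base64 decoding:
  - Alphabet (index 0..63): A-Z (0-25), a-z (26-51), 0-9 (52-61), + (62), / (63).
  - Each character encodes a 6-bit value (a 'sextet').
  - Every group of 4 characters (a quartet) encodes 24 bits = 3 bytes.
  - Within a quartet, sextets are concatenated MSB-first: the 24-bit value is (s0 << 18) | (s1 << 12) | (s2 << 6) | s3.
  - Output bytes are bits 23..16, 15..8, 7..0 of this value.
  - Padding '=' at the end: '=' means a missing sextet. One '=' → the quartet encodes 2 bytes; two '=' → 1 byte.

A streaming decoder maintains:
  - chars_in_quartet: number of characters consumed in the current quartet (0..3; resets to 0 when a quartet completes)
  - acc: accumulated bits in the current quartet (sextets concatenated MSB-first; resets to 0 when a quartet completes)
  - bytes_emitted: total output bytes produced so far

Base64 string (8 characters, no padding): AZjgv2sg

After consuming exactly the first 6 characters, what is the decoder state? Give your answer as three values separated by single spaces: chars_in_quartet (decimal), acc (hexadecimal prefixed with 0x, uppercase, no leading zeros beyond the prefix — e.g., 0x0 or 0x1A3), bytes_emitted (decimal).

After char 0 ('A'=0): chars_in_quartet=1 acc=0x0 bytes_emitted=0
After char 1 ('Z'=25): chars_in_quartet=2 acc=0x19 bytes_emitted=0
After char 2 ('j'=35): chars_in_quartet=3 acc=0x663 bytes_emitted=0
After char 3 ('g'=32): chars_in_quartet=4 acc=0x198E0 -> emit 01 98 E0, reset; bytes_emitted=3
After char 4 ('v'=47): chars_in_quartet=1 acc=0x2F bytes_emitted=3
After char 5 ('2'=54): chars_in_quartet=2 acc=0xBF6 bytes_emitted=3

Answer: 2 0xBF6 3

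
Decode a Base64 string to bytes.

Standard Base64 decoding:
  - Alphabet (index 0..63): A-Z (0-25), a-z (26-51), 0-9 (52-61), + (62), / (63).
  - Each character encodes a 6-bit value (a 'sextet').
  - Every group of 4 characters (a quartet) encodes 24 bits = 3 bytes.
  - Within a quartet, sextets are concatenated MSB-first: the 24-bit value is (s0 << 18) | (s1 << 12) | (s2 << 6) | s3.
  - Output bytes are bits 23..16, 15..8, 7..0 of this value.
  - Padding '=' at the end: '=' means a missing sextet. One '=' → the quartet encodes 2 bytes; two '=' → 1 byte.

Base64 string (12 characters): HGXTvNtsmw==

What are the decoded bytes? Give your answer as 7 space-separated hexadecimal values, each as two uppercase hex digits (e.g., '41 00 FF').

Answer: 1C 65 D3 BC DB 6C 9B

Derivation:
After char 0 ('H'=7): chars_in_quartet=1 acc=0x7 bytes_emitted=0
After char 1 ('G'=6): chars_in_quartet=2 acc=0x1C6 bytes_emitted=0
After char 2 ('X'=23): chars_in_quartet=3 acc=0x7197 bytes_emitted=0
After char 3 ('T'=19): chars_in_quartet=4 acc=0x1C65D3 -> emit 1C 65 D3, reset; bytes_emitted=3
After char 4 ('v'=47): chars_in_quartet=1 acc=0x2F bytes_emitted=3
After char 5 ('N'=13): chars_in_quartet=2 acc=0xBCD bytes_emitted=3
After char 6 ('t'=45): chars_in_quartet=3 acc=0x2F36D bytes_emitted=3
After char 7 ('s'=44): chars_in_quartet=4 acc=0xBCDB6C -> emit BC DB 6C, reset; bytes_emitted=6
After char 8 ('m'=38): chars_in_quartet=1 acc=0x26 bytes_emitted=6
After char 9 ('w'=48): chars_in_quartet=2 acc=0x9B0 bytes_emitted=6
Padding '==': partial quartet acc=0x9B0 -> emit 9B; bytes_emitted=7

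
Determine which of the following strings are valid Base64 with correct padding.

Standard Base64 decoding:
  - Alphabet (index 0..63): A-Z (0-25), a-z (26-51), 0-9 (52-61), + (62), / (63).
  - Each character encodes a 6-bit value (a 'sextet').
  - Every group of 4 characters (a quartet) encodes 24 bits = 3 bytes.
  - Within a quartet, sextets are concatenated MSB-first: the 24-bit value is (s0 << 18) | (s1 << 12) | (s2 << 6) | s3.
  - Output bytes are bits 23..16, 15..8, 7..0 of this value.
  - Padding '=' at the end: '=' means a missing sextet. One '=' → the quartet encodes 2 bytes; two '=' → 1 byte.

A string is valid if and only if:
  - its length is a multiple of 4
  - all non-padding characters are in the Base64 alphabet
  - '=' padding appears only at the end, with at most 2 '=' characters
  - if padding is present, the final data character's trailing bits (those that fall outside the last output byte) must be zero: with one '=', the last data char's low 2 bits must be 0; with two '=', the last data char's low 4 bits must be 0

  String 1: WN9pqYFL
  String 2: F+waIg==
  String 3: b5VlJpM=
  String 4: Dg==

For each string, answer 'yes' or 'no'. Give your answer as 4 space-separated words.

Answer: yes yes yes yes

Derivation:
String 1: 'WN9pqYFL' → valid
String 2: 'F+waIg==' → valid
String 3: 'b5VlJpM=' → valid
String 4: 'Dg==' → valid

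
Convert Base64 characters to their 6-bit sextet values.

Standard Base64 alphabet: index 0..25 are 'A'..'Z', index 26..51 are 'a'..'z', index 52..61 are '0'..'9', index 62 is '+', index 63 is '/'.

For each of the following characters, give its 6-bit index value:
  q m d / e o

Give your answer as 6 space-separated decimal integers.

Answer: 42 38 29 63 30 40

Derivation:
'q': a..z range, 26 + ord('q') − ord('a') = 42
'm': a..z range, 26 + ord('m') − ord('a') = 38
'd': a..z range, 26 + ord('d') − ord('a') = 29
'/': index 63
'e': a..z range, 26 + ord('e') − ord('a') = 30
'o': a..z range, 26 + ord('o') − ord('a') = 40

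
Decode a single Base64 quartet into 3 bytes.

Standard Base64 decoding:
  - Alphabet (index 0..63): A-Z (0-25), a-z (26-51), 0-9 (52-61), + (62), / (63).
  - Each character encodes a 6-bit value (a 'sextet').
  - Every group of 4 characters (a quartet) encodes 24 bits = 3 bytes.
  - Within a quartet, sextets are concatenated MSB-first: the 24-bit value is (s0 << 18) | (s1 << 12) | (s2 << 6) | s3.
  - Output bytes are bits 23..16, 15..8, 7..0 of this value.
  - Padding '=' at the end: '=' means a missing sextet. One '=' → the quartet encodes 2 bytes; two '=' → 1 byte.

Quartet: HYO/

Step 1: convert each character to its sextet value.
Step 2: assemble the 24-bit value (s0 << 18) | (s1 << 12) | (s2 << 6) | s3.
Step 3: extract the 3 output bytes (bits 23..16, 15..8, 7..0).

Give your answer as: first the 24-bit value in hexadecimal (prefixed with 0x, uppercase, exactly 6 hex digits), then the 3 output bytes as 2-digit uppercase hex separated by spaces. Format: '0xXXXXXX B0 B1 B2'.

Answer: 0x1D83BF 1D 83 BF

Derivation:
Sextets: H=7, Y=24, O=14, /=63
24-bit: (7<<18) | (24<<12) | (14<<6) | 63
      = 0x1C0000 | 0x018000 | 0x000380 | 0x00003F
      = 0x1D83BF
Bytes: (v>>16)&0xFF=1D, (v>>8)&0xFF=83, v&0xFF=BF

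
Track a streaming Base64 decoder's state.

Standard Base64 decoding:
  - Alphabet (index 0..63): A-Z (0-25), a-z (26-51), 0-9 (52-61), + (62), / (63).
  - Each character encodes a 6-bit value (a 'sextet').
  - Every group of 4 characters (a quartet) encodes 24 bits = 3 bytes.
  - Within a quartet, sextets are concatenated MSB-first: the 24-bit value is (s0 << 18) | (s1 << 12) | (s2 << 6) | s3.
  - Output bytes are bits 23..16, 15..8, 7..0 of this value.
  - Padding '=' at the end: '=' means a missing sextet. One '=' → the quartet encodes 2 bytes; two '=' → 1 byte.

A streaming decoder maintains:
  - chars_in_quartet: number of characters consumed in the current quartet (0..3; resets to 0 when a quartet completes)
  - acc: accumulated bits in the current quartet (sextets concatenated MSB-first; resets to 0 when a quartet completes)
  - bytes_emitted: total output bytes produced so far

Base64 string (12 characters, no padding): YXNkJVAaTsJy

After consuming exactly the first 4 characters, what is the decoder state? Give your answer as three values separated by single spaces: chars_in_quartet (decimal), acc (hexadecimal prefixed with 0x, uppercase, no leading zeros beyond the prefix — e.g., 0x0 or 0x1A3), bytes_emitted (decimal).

After char 0 ('Y'=24): chars_in_quartet=1 acc=0x18 bytes_emitted=0
After char 1 ('X'=23): chars_in_quartet=2 acc=0x617 bytes_emitted=0
After char 2 ('N'=13): chars_in_quartet=3 acc=0x185CD bytes_emitted=0
After char 3 ('k'=36): chars_in_quartet=4 acc=0x617364 -> emit 61 73 64, reset; bytes_emitted=3

Answer: 0 0x0 3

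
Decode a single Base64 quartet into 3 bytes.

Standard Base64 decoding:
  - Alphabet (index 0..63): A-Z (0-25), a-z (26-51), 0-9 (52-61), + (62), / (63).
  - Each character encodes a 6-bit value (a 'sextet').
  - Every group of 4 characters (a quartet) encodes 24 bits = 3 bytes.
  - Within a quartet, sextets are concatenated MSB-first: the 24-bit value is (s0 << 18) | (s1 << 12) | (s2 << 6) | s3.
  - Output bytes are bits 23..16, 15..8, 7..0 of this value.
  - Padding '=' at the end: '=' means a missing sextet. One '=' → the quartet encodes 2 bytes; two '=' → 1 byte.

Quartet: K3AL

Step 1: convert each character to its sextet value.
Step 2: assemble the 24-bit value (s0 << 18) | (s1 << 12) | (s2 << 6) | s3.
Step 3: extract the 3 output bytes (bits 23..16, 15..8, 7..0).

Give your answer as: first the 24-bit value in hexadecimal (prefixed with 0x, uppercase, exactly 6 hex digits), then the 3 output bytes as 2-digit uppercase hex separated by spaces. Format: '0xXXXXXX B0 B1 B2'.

Sextets: K=10, 3=55, A=0, L=11
24-bit: (10<<18) | (55<<12) | (0<<6) | 11
      = 0x280000 | 0x037000 | 0x000000 | 0x00000B
      = 0x2B700B
Bytes: (v>>16)&0xFF=2B, (v>>8)&0xFF=70, v&0xFF=0B

Answer: 0x2B700B 2B 70 0B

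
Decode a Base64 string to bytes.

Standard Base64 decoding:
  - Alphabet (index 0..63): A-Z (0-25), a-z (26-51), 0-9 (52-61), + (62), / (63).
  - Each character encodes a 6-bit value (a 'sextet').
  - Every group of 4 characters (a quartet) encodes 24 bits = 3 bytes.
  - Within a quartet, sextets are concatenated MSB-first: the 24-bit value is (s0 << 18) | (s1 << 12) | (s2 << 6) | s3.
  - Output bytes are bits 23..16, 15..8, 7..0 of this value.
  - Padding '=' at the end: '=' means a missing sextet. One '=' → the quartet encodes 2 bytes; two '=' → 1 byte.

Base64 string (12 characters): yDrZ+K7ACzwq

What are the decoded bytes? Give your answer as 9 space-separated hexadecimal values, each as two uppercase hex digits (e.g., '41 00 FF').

After char 0 ('y'=50): chars_in_quartet=1 acc=0x32 bytes_emitted=0
After char 1 ('D'=3): chars_in_quartet=2 acc=0xC83 bytes_emitted=0
After char 2 ('r'=43): chars_in_quartet=3 acc=0x320EB bytes_emitted=0
After char 3 ('Z'=25): chars_in_quartet=4 acc=0xC83AD9 -> emit C8 3A D9, reset; bytes_emitted=3
After char 4 ('+'=62): chars_in_quartet=1 acc=0x3E bytes_emitted=3
After char 5 ('K'=10): chars_in_quartet=2 acc=0xF8A bytes_emitted=3
After char 6 ('7'=59): chars_in_quartet=3 acc=0x3E2BB bytes_emitted=3
After char 7 ('A'=0): chars_in_quartet=4 acc=0xF8AEC0 -> emit F8 AE C0, reset; bytes_emitted=6
After char 8 ('C'=2): chars_in_quartet=1 acc=0x2 bytes_emitted=6
After char 9 ('z'=51): chars_in_quartet=2 acc=0xB3 bytes_emitted=6
After char 10 ('w'=48): chars_in_quartet=3 acc=0x2CF0 bytes_emitted=6
After char 11 ('q'=42): chars_in_quartet=4 acc=0xB3C2A -> emit 0B 3C 2A, reset; bytes_emitted=9

Answer: C8 3A D9 F8 AE C0 0B 3C 2A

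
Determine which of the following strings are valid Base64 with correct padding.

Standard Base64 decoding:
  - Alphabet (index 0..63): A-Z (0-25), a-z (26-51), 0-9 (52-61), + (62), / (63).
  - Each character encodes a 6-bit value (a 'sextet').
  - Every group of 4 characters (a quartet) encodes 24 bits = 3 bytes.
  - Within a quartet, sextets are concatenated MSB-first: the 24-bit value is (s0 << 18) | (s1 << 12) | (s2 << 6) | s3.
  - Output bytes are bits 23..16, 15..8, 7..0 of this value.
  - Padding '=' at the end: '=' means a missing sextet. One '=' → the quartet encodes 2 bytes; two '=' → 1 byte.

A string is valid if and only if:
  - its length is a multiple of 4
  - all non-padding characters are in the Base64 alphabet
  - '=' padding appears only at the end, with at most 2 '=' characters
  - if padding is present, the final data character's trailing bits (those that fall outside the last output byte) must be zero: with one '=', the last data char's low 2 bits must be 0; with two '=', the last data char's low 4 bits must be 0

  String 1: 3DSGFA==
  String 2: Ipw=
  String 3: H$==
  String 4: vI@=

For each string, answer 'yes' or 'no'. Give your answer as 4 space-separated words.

Answer: yes yes no no

Derivation:
String 1: '3DSGFA==' → valid
String 2: 'Ipw=' → valid
String 3: 'H$==' → invalid (bad char(s): ['$'])
String 4: 'vI@=' → invalid (bad char(s): ['@'])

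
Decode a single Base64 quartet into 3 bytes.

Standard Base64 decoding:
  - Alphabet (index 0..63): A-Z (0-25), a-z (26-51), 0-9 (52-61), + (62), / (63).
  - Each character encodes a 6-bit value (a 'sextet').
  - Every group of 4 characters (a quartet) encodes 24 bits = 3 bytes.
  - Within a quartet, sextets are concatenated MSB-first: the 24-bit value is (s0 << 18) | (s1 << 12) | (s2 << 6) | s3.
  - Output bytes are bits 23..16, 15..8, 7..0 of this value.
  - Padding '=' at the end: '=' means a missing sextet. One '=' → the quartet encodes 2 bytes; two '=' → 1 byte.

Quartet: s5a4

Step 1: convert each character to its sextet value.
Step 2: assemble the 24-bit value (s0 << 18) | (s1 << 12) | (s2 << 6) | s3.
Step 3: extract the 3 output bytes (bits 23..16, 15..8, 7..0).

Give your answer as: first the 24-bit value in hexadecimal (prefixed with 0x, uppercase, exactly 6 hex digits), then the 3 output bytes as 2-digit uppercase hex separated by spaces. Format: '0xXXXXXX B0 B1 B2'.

Answer: 0xB396B8 B3 96 B8

Derivation:
Sextets: s=44, 5=57, a=26, 4=56
24-bit: (44<<18) | (57<<12) | (26<<6) | 56
      = 0xB00000 | 0x039000 | 0x000680 | 0x000038
      = 0xB396B8
Bytes: (v>>16)&0xFF=B3, (v>>8)&0xFF=96, v&0xFF=B8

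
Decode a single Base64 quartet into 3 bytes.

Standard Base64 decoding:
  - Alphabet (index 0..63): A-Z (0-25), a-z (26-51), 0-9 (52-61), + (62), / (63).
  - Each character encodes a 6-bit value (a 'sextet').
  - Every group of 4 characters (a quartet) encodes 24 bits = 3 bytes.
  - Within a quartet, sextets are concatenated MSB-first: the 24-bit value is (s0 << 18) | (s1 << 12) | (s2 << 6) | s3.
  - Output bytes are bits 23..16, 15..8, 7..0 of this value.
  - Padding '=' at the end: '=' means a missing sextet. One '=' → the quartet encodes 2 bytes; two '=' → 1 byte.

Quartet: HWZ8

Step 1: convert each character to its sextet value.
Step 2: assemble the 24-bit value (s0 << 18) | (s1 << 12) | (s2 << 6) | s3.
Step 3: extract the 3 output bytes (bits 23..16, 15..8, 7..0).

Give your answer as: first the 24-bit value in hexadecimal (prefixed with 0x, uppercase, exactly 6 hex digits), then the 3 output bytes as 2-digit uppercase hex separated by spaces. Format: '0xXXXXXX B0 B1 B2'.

Sextets: H=7, W=22, Z=25, 8=60
24-bit: (7<<18) | (22<<12) | (25<<6) | 60
      = 0x1C0000 | 0x016000 | 0x000640 | 0x00003C
      = 0x1D667C
Bytes: (v>>16)&0xFF=1D, (v>>8)&0xFF=66, v&0xFF=7C

Answer: 0x1D667C 1D 66 7C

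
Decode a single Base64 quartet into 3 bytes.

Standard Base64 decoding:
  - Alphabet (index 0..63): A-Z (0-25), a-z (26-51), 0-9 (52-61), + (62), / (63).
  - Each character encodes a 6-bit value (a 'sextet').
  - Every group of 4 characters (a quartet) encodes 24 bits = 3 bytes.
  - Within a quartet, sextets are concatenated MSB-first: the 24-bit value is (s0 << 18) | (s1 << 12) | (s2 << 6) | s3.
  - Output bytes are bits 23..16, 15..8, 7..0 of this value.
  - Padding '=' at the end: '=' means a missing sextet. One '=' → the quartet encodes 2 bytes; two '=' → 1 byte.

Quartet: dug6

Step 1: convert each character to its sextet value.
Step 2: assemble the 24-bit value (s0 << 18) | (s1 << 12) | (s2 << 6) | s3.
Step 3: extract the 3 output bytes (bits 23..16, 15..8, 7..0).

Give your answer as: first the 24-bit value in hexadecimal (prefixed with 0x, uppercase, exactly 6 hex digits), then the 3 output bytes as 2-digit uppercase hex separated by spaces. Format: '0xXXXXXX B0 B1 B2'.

Answer: 0x76E83A 76 E8 3A

Derivation:
Sextets: d=29, u=46, g=32, 6=58
24-bit: (29<<18) | (46<<12) | (32<<6) | 58
      = 0x740000 | 0x02E000 | 0x000800 | 0x00003A
      = 0x76E83A
Bytes: (v>>16)&0xFF=76, (v>>8)&0xFF=E8, v&0xFF=3A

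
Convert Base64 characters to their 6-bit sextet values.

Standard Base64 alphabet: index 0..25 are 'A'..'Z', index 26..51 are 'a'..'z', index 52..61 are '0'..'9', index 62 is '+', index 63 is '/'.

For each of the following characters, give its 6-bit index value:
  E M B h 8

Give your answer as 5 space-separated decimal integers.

'E': A..Z range, ord('E') − ord('A') = 4
'M': A..Z range, ord('M') − ord('A') = 12
'B': A..Z range, ord('B') − ord('A') = 1
'h': a..z range, 26 + ord('h') − ord('a') = 33
'8': 0..9 range, 52 + ord('8') − ord('0') = 60

Answer: 4 12 1 33 60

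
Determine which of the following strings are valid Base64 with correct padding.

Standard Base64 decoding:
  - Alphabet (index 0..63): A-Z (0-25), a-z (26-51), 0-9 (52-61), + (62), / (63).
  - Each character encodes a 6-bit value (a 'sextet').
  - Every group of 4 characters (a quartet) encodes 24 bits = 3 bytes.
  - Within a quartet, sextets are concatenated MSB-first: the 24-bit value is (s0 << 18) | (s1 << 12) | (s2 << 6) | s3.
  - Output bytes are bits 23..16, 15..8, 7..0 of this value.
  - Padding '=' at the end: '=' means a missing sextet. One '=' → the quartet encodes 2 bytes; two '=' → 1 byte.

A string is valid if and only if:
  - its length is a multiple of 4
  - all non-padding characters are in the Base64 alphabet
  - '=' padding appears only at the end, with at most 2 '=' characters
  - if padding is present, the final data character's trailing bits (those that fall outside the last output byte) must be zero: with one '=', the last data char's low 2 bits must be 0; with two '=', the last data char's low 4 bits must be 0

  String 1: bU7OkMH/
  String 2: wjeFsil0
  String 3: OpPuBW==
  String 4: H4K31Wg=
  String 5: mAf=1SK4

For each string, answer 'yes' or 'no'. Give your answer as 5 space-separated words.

Answer: yes yes no yes no

Derivation:
String 1: 'bU7OkMH/' → valid
String 2: 'wjeFsil0' → valid
String 3: 'OpPuBW==' → invalid (bad trailing bits)
String 4: 'H4K31Wg=' → valid
String 5: 'mAf=1SK4' → invalid (bad char(s): ['=']; '=' in middle)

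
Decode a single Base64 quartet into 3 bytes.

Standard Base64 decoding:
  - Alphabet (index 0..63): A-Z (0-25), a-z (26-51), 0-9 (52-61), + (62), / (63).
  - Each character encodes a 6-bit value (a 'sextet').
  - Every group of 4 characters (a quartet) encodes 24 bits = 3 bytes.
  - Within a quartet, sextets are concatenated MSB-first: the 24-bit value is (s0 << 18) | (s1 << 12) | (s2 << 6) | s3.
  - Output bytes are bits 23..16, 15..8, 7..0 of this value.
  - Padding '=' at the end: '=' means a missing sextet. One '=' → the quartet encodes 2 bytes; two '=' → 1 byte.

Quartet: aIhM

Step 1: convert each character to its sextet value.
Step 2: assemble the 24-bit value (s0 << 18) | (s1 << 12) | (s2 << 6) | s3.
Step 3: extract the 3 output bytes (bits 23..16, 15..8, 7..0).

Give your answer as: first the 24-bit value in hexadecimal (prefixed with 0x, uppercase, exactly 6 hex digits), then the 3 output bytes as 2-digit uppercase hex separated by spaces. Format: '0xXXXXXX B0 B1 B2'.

Sextets: a=26, I=8, h=33, M=12
24-bit: (26<<18) | (8<<12) | (33<<6) | 12
      = 0x680000 | 0x008000 | 0x000840 | 0x00000C
      = 0x68884C
Bytes: (v>>16)&0xFF=68, (v>>8)&0xFF=88, v&0xFF=4C

Answer: 0x68884C 68 88 4C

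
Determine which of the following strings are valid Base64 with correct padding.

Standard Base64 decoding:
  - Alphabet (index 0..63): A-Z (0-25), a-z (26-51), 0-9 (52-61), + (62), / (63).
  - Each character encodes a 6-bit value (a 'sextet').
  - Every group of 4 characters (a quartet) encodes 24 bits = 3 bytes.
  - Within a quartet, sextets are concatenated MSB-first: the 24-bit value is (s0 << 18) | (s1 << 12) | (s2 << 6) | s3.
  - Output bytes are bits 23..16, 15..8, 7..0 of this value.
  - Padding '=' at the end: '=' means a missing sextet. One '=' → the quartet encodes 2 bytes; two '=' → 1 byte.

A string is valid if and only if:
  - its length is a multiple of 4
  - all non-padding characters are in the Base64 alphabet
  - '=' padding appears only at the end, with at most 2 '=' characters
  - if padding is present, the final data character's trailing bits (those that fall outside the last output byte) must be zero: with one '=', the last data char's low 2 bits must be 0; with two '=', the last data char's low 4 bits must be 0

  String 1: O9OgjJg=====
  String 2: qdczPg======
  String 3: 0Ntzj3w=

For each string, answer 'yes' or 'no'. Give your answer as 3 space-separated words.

String 1: 'O9OgjJg=====' → invalid (5 pad chars (max 2))
String 2: 'qdczPg======' → invalid (6 pad chars (max 2))
String 3: '0Ntzj3w=' → valid

Answer: no no yes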